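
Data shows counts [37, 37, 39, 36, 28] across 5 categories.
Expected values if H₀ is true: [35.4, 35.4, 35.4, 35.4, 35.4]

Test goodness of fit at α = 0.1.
Chi-square goodness of fit test:
H₀: observed counts match expected distribution
H₁: observed counts differ from expected distribution
df = k - 1 = 4
χ² = Σ(O - E)²/E
   = (37 - 35.4)²/35.4 + (37 - 35.4)²/35.4 + (39 - 35.4)²/35.4 + (36 - 35.4)²/35.4 + (28 - 35.4)²/35.4
   = 0.072 + 0.072 + 0.366 + 0.010 + 1.547
   = 2.07
p-value = 0.7233

Since p-value > α = 0.1, we fail to reject H₀.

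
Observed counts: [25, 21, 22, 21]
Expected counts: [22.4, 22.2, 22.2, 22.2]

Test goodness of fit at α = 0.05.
Chi-square goodness of fit test:
H₀: observed counts match expected distribution
H₁: observed counts differ from expected distribution
df = k - 1 = 3
χ² = Σ(O - E)²/E
   = (25 - 22.4)²/22.4 + (21 - 22.2)²/22.2 + (22 - 22.2)²/22.2 + (21 - 22.2)²/22.2
   = 0.302 + 0.065 + 0.002 + 0.065
   = 0.43
p-value = 0.9333

Since p-value > α = 0.05, we fail to reject H₀.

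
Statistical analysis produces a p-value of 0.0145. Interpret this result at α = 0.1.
Since p = 0.0145 < α = 0.1, reject H₀.
There is sufficient evidence to reject the null hypothesis; the result is statistically significant at the 0.1 level.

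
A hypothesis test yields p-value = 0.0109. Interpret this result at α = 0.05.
Since p = 0.0109 < α = 0.05, reject H₀.
There is sufficient evidence to reject the null hypothesis; the result is statistically significant at the 0.05 level.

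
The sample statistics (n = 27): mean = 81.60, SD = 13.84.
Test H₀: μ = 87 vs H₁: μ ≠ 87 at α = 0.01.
One-sample t-test:
H₀: μ = 87
H₁: μ ≠ 87
df = n - 1 = 26
t = (x̄ - μ₀) / (s/√n) = (81.60 - 87) / (13.84/√27) = -2.027
p-value = 0.0530

Since p-value > α = 0.01, we fail to reject H₀.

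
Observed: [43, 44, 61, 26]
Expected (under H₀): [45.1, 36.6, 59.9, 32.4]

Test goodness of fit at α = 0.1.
Chi-square goodness of fit test:
H₀: observed counts match expected distribution
H₁: observed counts differ from expected distribution
df = k - 1 = 3
χ² = Σ(O - E)²/E
   = (43 - 45.1)²/45.1 + (44 - 36.6)²/36.6 + (61 - 59.9)²/59.9 + (26 - 32.4)²/32.4
   = 0.098 + 1.496 + 0.020 + 1.264
   = 2.88
p-value = 0.4108

Since p-value > α = 0.1, we fail to reject H₀.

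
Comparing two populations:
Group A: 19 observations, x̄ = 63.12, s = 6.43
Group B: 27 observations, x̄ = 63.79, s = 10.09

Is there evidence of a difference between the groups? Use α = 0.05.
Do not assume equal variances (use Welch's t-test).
Welch's two-sample t-test:
H₀: μ₁ = μ₂
H₁: μ₁ ≠ μ₂
s₁²/n₁ = 6.43²/19 = 2.1760,  s₂²/n₂ = 10.09²/27 = 3.7707
SE = √(s₁²/n₁ + s₂²/n₂) = √(2.1760 + 3.7707) = 2.4386
df (Welch-Satterthwaite) = (s₁²/n₁ + s₂²/n₂)² / [(s₁²/n₁)²/(n₁-1) + (s₂²/n₂)²/(n₂-1)] ≈ 43.66
t = (x̄₁ - x̄₂) / SE = (63.12 - 63.79) / 2.4386 = -0.67 / 2.4386 = -0.275
p-value = 0.7848

Since p-value > α = 0.05, we fail to reject H₀.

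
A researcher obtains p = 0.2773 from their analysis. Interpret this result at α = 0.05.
Since p = 0.2773 > α = 0.05, fail to reject H₀.
There is insufficient evidence to reject the null hypothesis; the result is not statistically significant at the 0.05 level.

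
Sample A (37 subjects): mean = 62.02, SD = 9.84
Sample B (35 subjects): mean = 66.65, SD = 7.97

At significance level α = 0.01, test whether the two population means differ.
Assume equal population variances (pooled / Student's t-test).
Student's two-sample t-test (equal variances):
H₀: μ₁ = μ₂
H₁: μ₁ ≠ μ₂
df = n₁ + n₂ - 2 = 70
Pooled variance s_p² = [(n₁-1)s₁² + (n₂-1)s₂²] / (n₁ + n₂ - 2) = [(36)(9.84²) + (34)(7.97²)] / 70 = 80.6490
SE = √(s_p²(1/n₁ + 1/n₂)) = √(80.6490 × (1/37 + 1/35)) = 2.1175
t = (x̄₁ - x̄₂) / SE = (62.02 - 66.65) / 2.1175 = -4.63 / 2.1175 = -2.187
p-value = 0.0321

Since p-value > α = 0.01, we fail to reject H₀.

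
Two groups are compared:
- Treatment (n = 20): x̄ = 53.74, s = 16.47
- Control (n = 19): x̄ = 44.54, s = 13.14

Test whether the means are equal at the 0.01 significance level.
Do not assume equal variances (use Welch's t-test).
Welch's two-sample t-test:
H₀: μ₁ = μ₂
H₁: μ₁ ≠ μ₂
s₁²/n₁ = 16.47²/20 = 13.5630,  s₂²/n₂ = 13.14²/19 = 9.0873
SE = √(s₁²/n₁ + s₂²/n₂) = √(13.5630 + 9.0873) = 4.7592
df (Welch-Satterthwaite) = (s₁²/n₁ + s₂²/n₂)² / [(s₁²/n₁)²/(n₁-1) + (s₂²/n₂)²/(n₂-1)] ≈ 35.95
t = (x̄₁ - x̄₂) / SE = (53.74 - 44.54) / 4.7592 = 9.20 / 4.7592 = 1.933
p-value = 0.0611

Since p-value > α = 0.01, we fail to reject H₀.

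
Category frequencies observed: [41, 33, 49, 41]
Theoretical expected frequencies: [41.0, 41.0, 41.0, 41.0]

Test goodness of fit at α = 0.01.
Chi-square goodness of fit test:
H₀: observed counts match expected distribution
H₁: observed counts differ from expected distribution
df = k - 1 = 3
χ² = Σ(O - E)²/E
   = (41 - 41.0)²/41.0 + (33 - 41.0)²/41.0 + (49 - 41.0)²/41.0 + (41 - 41.0)²/41.0
   = 0.000 + 1.561 + 1.561 + 0.000
   = 3.12
p-value = 0.3732

Since p-value > α = 0.01, we fail to reject H₀.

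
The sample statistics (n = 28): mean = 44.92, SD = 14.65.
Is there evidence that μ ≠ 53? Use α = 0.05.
One-sample t-test:
H₀: μ = 53
H₁: μ ≠ 53
df = n - 1 = 27
t = (x̄ - μ₀) / (s/√n) = (44.92 - 53) / (14.65/√28) = -2.918
p-value = 0.0070

Since p-value < α = 0.05, we reject H₀.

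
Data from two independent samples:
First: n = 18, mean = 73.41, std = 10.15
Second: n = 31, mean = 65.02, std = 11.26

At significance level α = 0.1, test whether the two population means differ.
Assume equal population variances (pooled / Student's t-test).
Student's two-sample t-test (equal variances):
H₀: μ₁ = μ₂
H₁: μ₁ ≠ μ₂
df = n₁ + n₂ - 2 = 47
Pooled variance s_p² = [(n₁-1)s₁² + (n₂-1)s₂²] / (n₁ + n₂ - 2) = [(17)(10.15²) + (30)(11.26²)] / 47 = 118.1917
SE = √(s_p²(1/n₁ + 1/n₂)) = √(118.1917 × (1/18 + 1/31)) = 3.2216
t = (x̄₁ - x̄₂) / SE = (73.41 - 65.02) / 3.2216 = 8.39 / 3.2216 = 2.604
p-value = 0.0123

Since p-value < α = 0.1, we reject H₀.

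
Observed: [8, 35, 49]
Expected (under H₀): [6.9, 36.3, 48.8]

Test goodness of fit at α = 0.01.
Chi-square goodness of fit test:
H₀: observed counts match expected distribution
H₁: observed counts differ from expected distribution
df = k - 1 = 2
χ² = Σ(O - E)²/E
   = (8 - 6.9)²/6.9 + (35 - 36.3)²/36.3 + (49 - 48.8)²/48.8
   = 0.175 + 0.047 + 0.001
   = 0.22
p-value = 0.8946

Since p-value > α = 0.01, we fail to reject H₀.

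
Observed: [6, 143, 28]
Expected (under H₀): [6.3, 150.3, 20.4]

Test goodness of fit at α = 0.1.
Chi-square goodness of fit test:
H₀: observed counts match expected distribution
H₁: observed counts differ from expected distribution
df = k - 1 = 2
χ² = Σ(O - E)²/E
   = (6 - 6.3)²/6.3 + (143 - 150.3)²/150.3 + (28 - 20.4)²/20.4
   = 0.014 + 0.355 + 2.831
   = 3.20
p-value = 0.2019

Since p-value > α = 0.1, we fail to reject H₀.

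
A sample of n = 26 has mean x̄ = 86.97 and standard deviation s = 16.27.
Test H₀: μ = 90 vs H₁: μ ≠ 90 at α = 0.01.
One-sample t-test:
H₀: μ = 90
H₁: μ ≠ 90
df = n - 1 = 25
t = (x̄ - μ₀) / (s/√n) = (86.97 - 90) / (16.27/√26) = -0.950
p-value = 0.3514

Since p-value > α = 0.01, we fail to reject H₀.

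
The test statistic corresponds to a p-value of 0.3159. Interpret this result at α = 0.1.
Since p = 0.3159 > α = 0.1, fail to reject H₀.
There is insufficient evidence to reject the null hypothesis; the result is not statistically significant at the 0.1 level.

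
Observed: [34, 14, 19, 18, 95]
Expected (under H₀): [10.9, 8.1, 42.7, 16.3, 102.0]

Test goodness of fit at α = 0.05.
Chi-square goodness of fit test:
H₀: observed counts match expected distribution
H₁: observed counts differ from expected distribution
df = k - 1 = 4
χ² = Σ(O - E)²/E
   = (34 - 10.9)²/10.9 + (14 - 8.1)²/8.1 + (19 - 42.7)²/42.7 + (18 - 16.3)²/16.3 + (95 - 102.0)²/102.0
   = 48.955 + 4.298 + 13.154 + 0.177 + 0.480
   = 67.06
p-value < 0.0001

Since p-value < α = 0.05, we reject H₀.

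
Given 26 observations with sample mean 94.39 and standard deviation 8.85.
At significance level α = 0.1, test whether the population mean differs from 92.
One-sample t-test:
H₀: μ = 92
H₁: μ ≠ 92
df = n - 1 = 25
t = (x̄ - μ₀) / (s/√n) = (94.39 - 92) / (8.85/√26) = 1.377
p-value = 0.1807

Since p-value > α = 0.1, we fail to reject H₀.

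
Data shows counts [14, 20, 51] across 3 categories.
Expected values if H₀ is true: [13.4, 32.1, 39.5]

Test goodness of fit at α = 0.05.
Chi-square goodness of fit test:
H₀: observed counts match expected distribution
H₁: observed counts differ from expected distribution
df = k - 1 = 2
χ² = Σ(O - E)²/E
   = (14 - 13.4)²/13.4 + (20 - 32.1)²/32.1 + (51 - 39.5)²/39.5
   = 0.027 + 4.561 + 3.348
   = 7.94
p-value = 0.0189

Since p-value < α = 0.05, we reject H₀.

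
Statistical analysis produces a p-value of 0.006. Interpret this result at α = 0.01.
Since p = 0.006 < α = 0.01, reject H₀.
There is sufficient evidence to reject the null hypothesis; the result is statistically significant at the 0.01 level.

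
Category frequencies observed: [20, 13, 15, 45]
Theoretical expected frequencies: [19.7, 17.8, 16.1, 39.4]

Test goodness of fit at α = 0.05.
Chi-square goodness of fit test:
H₀: observed counts match expected distribution
H₁: observed counts differ from expected distribution
df = k - 1 = 3
χ² = Σ(O - E)²/E
   = (20 - 19.7)²/19.7 + (13 - 17.8)²/17.8 + (15 - 16.1)²/16.1 + (45 - 39.4)²/39.4
   = 0.005 + 1.294 + 0.075 + 0.796
   = 2.17
p-value = 0.5379

Since p-value > α = 0.05, we fail to reject H₀.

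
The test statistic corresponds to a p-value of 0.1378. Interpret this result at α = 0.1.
Since p = 0.1378 > α = 0.1, fail to reject H₀.
There is insufficient evidence to reject the null hypothesis; the result is not statistically significant at the 0.1 level.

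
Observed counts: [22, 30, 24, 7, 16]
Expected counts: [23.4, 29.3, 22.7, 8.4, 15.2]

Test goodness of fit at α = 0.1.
Chi-square goodness of fit test:
H₀: observed counts match expected distribution
H₁: observed counts differ from expected distribution
df = k - 1 = 4
χ² = Σ(O - E)²/E
   = (22 - 23.4)²/23.4 + (30 - 29.3)²/29.3 + (24 - 22.7)²/22.7 + (7 - 8.4)²/8.4 + (16 - 15.2)²/15.2
   = 0.084 + 0.017 + 0.074 + 0.233 + 0.042
   = 0.45
p-value = 0.9781

Since p-value > α = 0.1, we fail to reject H₀.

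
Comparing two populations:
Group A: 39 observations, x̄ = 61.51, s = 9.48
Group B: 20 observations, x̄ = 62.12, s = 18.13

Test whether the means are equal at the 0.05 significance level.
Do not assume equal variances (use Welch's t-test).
Welch's two-sample t-test:
H₀: μ₁ = μ₂
H₁: μ₁ ≠ μ₂
s₁²/n₁ = 9.48²/39 = 2.3044,  s₂²/n₂ = 18.13²/20 = 16.4348
SE = √(s₁²/n₁ + s₂²/n₂) = √(2.3044 + 16.4348) = 4.3289
df (Welch-Satterthwaite) = (s₁²/n₁ + s₂²/n₂)² / [(s₁²/n₁)²/(n₁-1) + (s₂²/n₂)²/(n₂-1)] ≈ 24.46
t = (x̄₁ - x̄₂) / SE = (61.51 - 62.12) / 4.3289 = -0.61 / 4.3289 = -0.141
p-value = 0.8891

Since p-value > α = 0.05, we fail to reject H₀.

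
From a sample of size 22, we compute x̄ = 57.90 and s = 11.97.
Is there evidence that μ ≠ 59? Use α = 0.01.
One-sample t-test:
H₀: μ = 59
H₁: μ ≠ 59
df = n - 1 = 21
t = (x̄ - μ₀) / (s/√n) = (57.90 - 59) / (11.97/√22) = -0.431
p-value = 0.6708

Since p-value > α = 0.01, we fail to reject H₀.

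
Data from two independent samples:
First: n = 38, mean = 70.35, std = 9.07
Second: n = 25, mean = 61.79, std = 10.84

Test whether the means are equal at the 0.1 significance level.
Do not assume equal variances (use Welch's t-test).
Welch's two-sample t-test:
H₀: μ₁ = μ₂
H₁: μ₁ ≠ μ₂
s₁²/n₁ = 9.07²/38 = 2.1649,  s₂²/n₂ = 10.84²/25 = 4.7002
SE = √(s₁²/n₁ + s₂²/n₂) = √(2.1649 + 4.7002) = 2.6201
df (Welch-Satterthwaite) = (s₁²/n₁ + s₂²/n₂)² / [(s₁²/n₁)²/(n₁-1) + (s₂²/n₂)²/(n₂-1)] ≈ 45.01
t = (x̄₁ - x̄₂) / SE = (70.35 - 61.79) / 2.6201 = 8.56 / 2.6201 = 3.267
p-value = 0.0021

Since p-value < α = 0.1, we reject H₀.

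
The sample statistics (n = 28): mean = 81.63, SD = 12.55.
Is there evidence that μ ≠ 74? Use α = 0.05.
One-sample t-test:
H₀: μ = 74
H₁: μ ≠ 74
df = n - 1 = 27
t = (x̄ - μ₀) / (s/√n) = (81.63 - 74) / (12.55/√28) = 3.217
p-value = 0.0034

Since p-value < α = 0.05, we reject H₀.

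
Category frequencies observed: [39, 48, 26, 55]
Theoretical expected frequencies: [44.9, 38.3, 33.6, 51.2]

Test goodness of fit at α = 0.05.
Chi-square goodness of fit test:
H₀: observed counts match expected distribution
H₁: observed counts differ from expected distribution
df = k - 1 = 3
χ² = Σ(O - E)²/E
   = (39 - 44.9)²/44.9 + (48 - 38.3)²/38.3 + (26 - 33.6)²/33.6 + (55 - 51.2)²/51.2
   = 0.775 + 2.457 + 1.719 + 0.282
   = 5.23
p-value = 0.1555

Since p-value > α = 0.05, we fail to reject H₀.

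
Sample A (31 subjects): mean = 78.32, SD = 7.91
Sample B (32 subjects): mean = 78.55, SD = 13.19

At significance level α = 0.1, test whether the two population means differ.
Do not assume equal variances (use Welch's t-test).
Welch's two-sample t-test:
H₀: μ₁ = μ₂
H₁: μ₁ ≠ μ₂
s₁²/n₁ = 7.91²/31 = 2.0183,  s₂²/n₂ = 13.19²/32 = 5.4368
SE = √(s₁²/n₁ + s₂²/n₂) = √(2.0183 + 5.4368) = 2.7304
df (Welch-Satterthwaite) = (s₁²/n₁ + s₂²/n₂)² / [(s₁²/n₁)²/(n₁-1) + (s₂²/n₂)²/(n₂-1)] ≈ 51.02
t = (x̄₁ - x̄₂) / SE = (78.32 - 78.55) / 2.7304 = -0.23 / 2.7304 = -0.084
p-value = 0.9332

Since p-value > α = 0.1, we fail to reject H₀.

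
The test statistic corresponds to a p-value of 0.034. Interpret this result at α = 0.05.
Since p = 0.034 < α = 0.05, reject H₀.
There is sufficient evidence to reject the null hypothesis; the result is statistically significant at the 0.05 level.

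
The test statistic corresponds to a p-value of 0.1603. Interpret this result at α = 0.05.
Since p = 0.1603 > α = 0.05, fail to reject H₀.
There is insufficient evidence to reject the null hypothesis; the result is not statistically significant at the 0.05 level.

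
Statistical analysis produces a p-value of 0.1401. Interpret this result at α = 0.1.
Since p = 0.1401 > α = 0.1, fail to reject H₀.
There is insufficient evidence to reject the null hypothesis; the result is not statistically significant at the 0.1 level.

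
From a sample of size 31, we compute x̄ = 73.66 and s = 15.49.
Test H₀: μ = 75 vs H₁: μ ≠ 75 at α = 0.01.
One-sample t-test:
H₀: μ = 75
H₁: μ ≠ 75
df = n - 1 = 30
t = (x̄ - μ₀) / (s/√n) = (73.66 - 75) / (15.49/√31) = -0.482
p-value = 0.6335

Since p-value > α = 0.01, we fail to reject H₀.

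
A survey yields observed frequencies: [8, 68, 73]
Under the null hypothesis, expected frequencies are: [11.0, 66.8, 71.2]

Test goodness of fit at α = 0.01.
Chi-square goodness of fit test:
H₀: observed counts match expected distribution
H₁: observed counts differ from expected distribution
df = k - 1 = 2
χ² = Σ(O - E)²/E
   = (8 - 11.0)²/11.0 + (68 - 66.8)²/66.8 + (73 - 71.2)²/71.2
   = 0.818 + 0.022 + 0.046
   = 0.89
p-value = 0.6423

Since p-value > α = 0.01, we fail to reject H₀.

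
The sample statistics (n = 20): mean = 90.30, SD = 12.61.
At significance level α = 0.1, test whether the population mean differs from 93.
One-sample t-test:
H₀: μ = 93
H₁: μ ≠ 93
df = n - 1 = 19
t = (x̄ - μ₀) / (s/√n) = (90.30 - 93) / (12.61/√20) = -0.958
p-value = 0.3503

Since p-value > α = 0.1, we fail to reject H₀.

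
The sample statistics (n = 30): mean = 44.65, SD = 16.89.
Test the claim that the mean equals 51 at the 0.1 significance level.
One-sample t-test:
H₀: μ = 51
H₁: μ ≠ 51
df = n - 1 = 29
t = (x̄ - μ₀) / (s/√n) = (44.65 - 51) / (16.89/√30) = -2.059
p-value = 0.0486

Since p-value < α = 0.1, we reject H₀.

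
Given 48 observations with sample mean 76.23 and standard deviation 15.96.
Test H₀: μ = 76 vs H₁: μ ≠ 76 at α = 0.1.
One-sample t-test:
H₀: μ = 76
H₁: μ ≠ 76
df = n - 1 = 47
t = (x̄ - μ₀) / (s/√n) = (76.23 - 76) / (15.96/√48) = 0.100
p-value = 0.9209

Since p-value > α = 0.1, we fail to reject H₀.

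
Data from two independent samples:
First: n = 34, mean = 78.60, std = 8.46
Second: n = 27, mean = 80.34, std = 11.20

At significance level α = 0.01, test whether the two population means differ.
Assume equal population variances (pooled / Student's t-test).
Student's two-sample t-test (equal variances):
H₀: μ₁ = μ₂
H₁: μ₁ ≠ μ₂
df = n₁ + n₂ - 2 = 59
Pooled variance s_p² = [(n₁-1)s₁² + (n₂-1)s₂²] / (n₁ + n₂ - 2) = [(33)(8.46²) + (26)(11.20²)] / 59 = 95.3102
SE = √(s_p²(1/n₁ + 1/n₂)) = √(95.3102 × (1/34 + 1/27)) = 2.5166
t = (x̄₁ - x̄₂) / SE = (78.60 - 80.34) / 2.5166 = -1.74 / 2.5166 = -0.691
p-value = 0.4920

Since p-value > α = 0.01, we fail to reject H₀.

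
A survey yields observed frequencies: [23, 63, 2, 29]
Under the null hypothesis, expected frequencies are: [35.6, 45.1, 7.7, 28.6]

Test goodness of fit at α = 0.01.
Chi-square goodness of fit test:
H₀: observed counts match expected distribution
H₁: observed counts differ from expected distribution
df = k - 1 = 3
χ² = Σ(O - E)²/E
   = (23 - 35.6)²/35.6 + (63 - 45.1)²/45.1 + (2 - 7.7)²/7.7 + (29 - 28.6)²/28.6
   = 4.460 + 7.104 + 4.219 + 0.006
   = 15.79
p-value = 0.0013

Since p-value < α = 0.01, we reject H₀.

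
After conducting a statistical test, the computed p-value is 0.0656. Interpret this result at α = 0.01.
Since p = 0.0656 > α = 0.01, fail to reject H₀.
There is insufficient evidence to reject the null hypothesis; the result is not statistically significant at the 0.01 level.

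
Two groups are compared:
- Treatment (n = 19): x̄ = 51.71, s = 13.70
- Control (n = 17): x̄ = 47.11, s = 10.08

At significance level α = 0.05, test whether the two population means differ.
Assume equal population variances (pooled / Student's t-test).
Student's two-sample t-test (equal variances):
H₀: μ₁ = μ₂
H₁: μ₁ ≠ μ₂
df = n₁ + n₂ - 2 = 34
Pooled variance s_p² = [(n₁-1)s₁² + (n₂-1)s₂²] / (n₁ + n₂ - 2) = [(18)(13.70²) + (16)(10.08²)] / 34 = 147.1801
SE = √(s_p²(1/n₁ + 1/n₂)) = √(147.1801 × (1/19 + 1/17)) = 4.0502
t = (x̄₁ - x̄₂) / SE = (51.71 - 47.11) / 4.0502 = 4.60 / 4.0502 = 1.136
p-value = 0.2640

Since p-value > α = 0.05, we fail to reject H₀.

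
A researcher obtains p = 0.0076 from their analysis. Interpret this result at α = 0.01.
Since p = 0.0076 < α = 0.01, reject H₀.
There is sufficient evidence to reject the null hypothesis; the result is statistically significant at the 0.01 level.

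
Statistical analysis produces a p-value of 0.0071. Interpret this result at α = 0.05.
Since p = 0.0071 < α = 0.05, reject H₀.
There is sufficient evidence to reject the null hypothesis; the result is statistically significant at the 0.05 level.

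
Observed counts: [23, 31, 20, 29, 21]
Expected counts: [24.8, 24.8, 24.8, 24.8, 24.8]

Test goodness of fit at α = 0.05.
Chi-square goodness of fit test:
H₀: observed counts match expected distribution
H₁: observed counts differ from expected distribution
df = k - 1 = 4
χ² = Σ(O - E)²/E
   = (23 - 24.8)²/24.8 + (31 - 24.8)²/24.8 + (20 - 24.8)²/24.8 + (29 - 24.8)²/24.8 + (21 - 24.8)²/24.8
   = 0.131 + 1.550 + 0.929 + 0.711 + 0.582
   = 3.90
p-value = 0.4193

Since p-value > α = 0.05, we fail to reject H₀.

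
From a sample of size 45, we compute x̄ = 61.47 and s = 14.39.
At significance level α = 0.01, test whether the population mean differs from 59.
One-sample t-test:
H₀: μ = 59
H₁: μ ≠ 59
df = n - 1 = 44
t = (x̄ - μ₀) / (s/√n) = (61.47 - 59) / (14.39/√45) = 1.151
p-value = 0.2558

Since p-value > α = 0.01, we fail to reject H₀.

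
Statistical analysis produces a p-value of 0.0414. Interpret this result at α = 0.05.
Since p = 0.0414 < α = 0.05, reject H₀.
There is sufficient evidence to reject the null hypothesis; the result is statistically significant at the 0.05 level.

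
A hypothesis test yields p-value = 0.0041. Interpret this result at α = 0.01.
Since p = 0.0041 < α = 0.01, reject H₀.
There is sufficient evidence to reject the null hypothesis; the result is statistically significant at the 0.01 level.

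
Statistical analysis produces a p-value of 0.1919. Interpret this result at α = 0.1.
Since p = 0.1919 > α = 0.1, fail to reject H₀.
There is insufficient evidence to reject the null hypothesis; the result is not statistically significant at the 0.1 level.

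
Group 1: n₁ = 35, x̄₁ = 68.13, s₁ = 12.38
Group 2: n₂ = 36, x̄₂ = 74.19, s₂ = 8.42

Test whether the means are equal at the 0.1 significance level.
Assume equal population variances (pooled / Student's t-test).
Student's two-sample t-test (equal variances):
H₀: μ₁ = μ₂
H₁: μ₁ ≠ μ₂
df = n₁ + n₂ - 2 = 69
Pooled variance s_p² = [(n₁-1)s₁² + (n₂-1)s₂²] / (n₁ + n₂ - 2) = [(34)(12.38²) + (35)(8.42²)] / 69 = 111.4835
SE = √(s_p²(1/n₁ + 1/n₂)) = √(111.4835 × (1/35 + 1/36)) = 2.5064
t = (x̄₁ - x̄₂) / SE = (68.13 - 74.19) / 2.5064 = -6.06 / 2.5064 = -2.418
p-value = 0.0183

Since p-value < α = 0.1, we reject H₀.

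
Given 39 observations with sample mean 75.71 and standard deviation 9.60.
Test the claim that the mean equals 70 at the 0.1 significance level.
One-sample t-test:
H₀: μ = 70
H₁: μ ≠ 70
df = n - 1 = 38
t = (x̄ - μ₀) / (s/√n) = (75.71 - 70) / (9.60/√39) = 3.714
p-value = 0.0007

Since p-value < α = 0.1, we reject H₀.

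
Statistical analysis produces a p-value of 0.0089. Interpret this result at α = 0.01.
Since p = 0.0089 < α = 0.01, reject H₀.
There is sufficient evidence to reject the null hypothesis; the result is statistically significant at the 0.01 level.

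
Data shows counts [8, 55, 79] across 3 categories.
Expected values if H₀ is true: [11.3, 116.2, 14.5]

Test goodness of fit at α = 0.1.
Chi-square goodness of fit test:
H₀: observed counts match expected distribution
H₁: observed counts differ from expected distribution
df = k - 1 = 2
χ² = Σ(O - E)²/E
   = (8 - 11.3)²/11.3 + (55 - 116.2)²/116.2 + (79 - 14.5)²/14.5
   = 0.964 + 32.233 + 286.914
   = 320.11
p-value < 0.0001

Since p-value < α = 0.1, we reject H₀.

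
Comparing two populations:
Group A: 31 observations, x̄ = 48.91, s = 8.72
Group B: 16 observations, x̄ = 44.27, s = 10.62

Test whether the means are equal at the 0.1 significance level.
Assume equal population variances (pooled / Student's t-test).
Student's two-sample t-test (equal variances):
H₀: μ₁ = μ₂
H₁: μ₁ ≠ μ₂
df = n₁ + n₂ - 2 = 45
Pooled variance s_p² = [(n₁-1)s₁² + (n₂-1)s₂²] / (n₁ + n₂ - 2) = [(30)(8.72²) + (15)(10.62²)] / 45 = 88.2871
SE = √(s_p²(1/n₁ + 1/n₂)) = √(88.2871 × (1/31 + 1/16)) = 2.8924
t = (x̄₁ - x̄₂) / SE = (48.91 - 44.27) / 2.8924 = 4.64 / 2.8924 = 1.604
p-value = 0.1157

Since p-value > α = 0.1, we fail to reject H₀.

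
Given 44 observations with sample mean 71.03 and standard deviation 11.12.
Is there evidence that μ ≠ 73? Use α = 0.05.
One-sample t-test:
H₀: μ = 73
H₁: μ ≠ 73
df = n - 1 = 43
t = (x̄ - μ₀) / (s/√n) = (71.03 - 73) / (11.12/√44) = -1.175
p-value = 0.2464

Since p-value > α = 0.05, we fail to reject H₀.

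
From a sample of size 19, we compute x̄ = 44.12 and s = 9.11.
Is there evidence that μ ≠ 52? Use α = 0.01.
One-sample t-test:
H₀: μ = 52
H₁: μ ≠ 52
df = n - 1 = 18
t = (x̄ - μ₀) / (s/√n) = (44.12 - 52) / (9.11/√19) = -3.770
p-value = 0.0014

Since p-value < α = 0.01, we reject H₀.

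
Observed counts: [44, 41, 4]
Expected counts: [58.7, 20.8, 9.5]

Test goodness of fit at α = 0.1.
Chi-square goodness of fit test:
H₀: observed counts match expected distribution
H₁: observed counts differ from expected distribution
df = k - 1 = 2
χ² = Σ(O - E)²/E
   = (44 - 58.7)²/58.7 + (41 - 20.8)²/20.8 + (4 - 9.5)²/9.5
   = 3.681 + 19.617 + 3.184
   = 26.48
p-value < 0.0001

Since p-value < α = 0.1, we reject H₀.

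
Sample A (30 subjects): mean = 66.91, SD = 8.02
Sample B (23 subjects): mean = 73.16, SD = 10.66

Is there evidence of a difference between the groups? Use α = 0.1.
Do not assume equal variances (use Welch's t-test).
Welch's two-sample t-test:
H₀: μ₁ = μ₂
H₁: μ₁ ≠ μ₂
s₁²/n₁ = 8.02²/30 = 2.1440,  s₂²/n₂ = 10.66²/23 = 4.9407
SE = √(s₁²/n₁ + s₂²/n₂) = √(2.1440 + 4.9407) = 2.6617
df (Welch-Satterthwaite) = (s₁²/n₁ + s₂²/n₂)² / [(s₁²/n₁)²/(n₁-1) + (s₂²/n₂)²/(n₂-1)] ≈ 39.58
t = (x̄₁ - x̄₂) / SE = (66.91 - 73.16) / 2.6617 = -6.25 / 2.6617 = -2.348
p-value = 0.0240

Since p-value < α = 0.1, we reject H₀.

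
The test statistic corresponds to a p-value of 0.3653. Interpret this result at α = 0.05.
Since p = 0.3653 > α = 0.05, fail to reject H₀.
There is insufficient evidence to reject the null hypothesis; the result is not statistically significant at the 0.05 level.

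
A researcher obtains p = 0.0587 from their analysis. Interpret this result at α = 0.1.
Since p = 0.0587 < α = 0.1, reject H₀.
There is sufficient evidence to reject the null hypothesis; the result is statistically significant at the 0.1 level.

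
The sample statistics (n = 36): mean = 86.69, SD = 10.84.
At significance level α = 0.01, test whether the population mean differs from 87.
One-sample t-test:
H₀: μ = 87
H₁: μ ≠ 87
df = n - 1 = 35
t = (x̄ - μ₀) / (s/√n) = (86.69 - 87) / (10.84/√36) = -0.172
p-value = 0.8648

Since p-value > α = 0.01, we fail to reject H₀.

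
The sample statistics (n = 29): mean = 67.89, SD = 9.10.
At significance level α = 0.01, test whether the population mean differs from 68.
One-sample t-test:
H₀: μ = 68
H₁: μ ≠ 68
df = n - 1 = 28
t = (x̄ - μ₀) / (s/√n) = (67.89 - 68) / (9.10/√29) = -0.065
p-value = 0.9486

Since p-value > α = 0.01, we fail to reject H₀.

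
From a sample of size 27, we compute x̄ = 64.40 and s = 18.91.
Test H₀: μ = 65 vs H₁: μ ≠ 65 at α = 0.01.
One-sample t-test:
H₀: μ = 65
H₁: μ ≠ 65
df = n - 1 = 26
t = (x̄ - μ₀) / (s/√n) = (64.40 - 65) / (18.91/√27) = -0.165
p-value = 0.8703

Since p-value > α = 0.01, we fail to reject H₀.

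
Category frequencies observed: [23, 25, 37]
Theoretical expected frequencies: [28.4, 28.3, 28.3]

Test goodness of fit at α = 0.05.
Chi-square goodness of fit test:
H₀: observed counts match expected distribution
H₁: observed counts differ from expected distribution
df = k - 1 = 2
χ² = Σ(O - E)²/E
   = (23 - 28.4)²/28.4 + (25 - 28.3)²/28.3 + (37 - 28.3)²/28.3
   = 1.027 + 0.385 + 2.675
   = 4.09
p-value = 0.1296

Since p-value > α = 0.05, we fail to reject H₀.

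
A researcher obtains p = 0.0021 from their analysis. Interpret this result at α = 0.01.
Since p = 0.0021 < α = 0.01, reject H₀.
There is sufficient evidence to reject the null hypothesis; the result is statistically significant at the 0.01 level.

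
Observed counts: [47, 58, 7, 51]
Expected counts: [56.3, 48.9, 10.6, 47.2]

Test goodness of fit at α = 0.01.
Chi-square goodness of fit test:
H₀: observed counts match expected distribution
H₁: observed counts differ from expected distribution
df = k - 1 = 3
χ² = Σ(O - E)²/E
   = (47 - 56.3)²/56.3 + (58 - 48.9)²/48.9 + (7 - 10.6)²/10.6 + (51 - 47.2)²/47.2
   = 1.536 + 1.693 + 1.223 + 0.306
   = 4.76
p-value = 0.1904

Since p-value > α = 0.01, we fail to reject H₀.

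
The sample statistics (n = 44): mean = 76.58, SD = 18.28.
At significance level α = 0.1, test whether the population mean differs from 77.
One-sample t-test:
H₀: μ = 77
H₁: μ ≠ 77
df = n - 1 = 43
t = (x̄ - μ₀) / (s/√n) = (76.58 - 77) / (18.28/√44) = -0.152
p-value = 0.8796

Since p-value > α = 0.1, we fail to reject H₀.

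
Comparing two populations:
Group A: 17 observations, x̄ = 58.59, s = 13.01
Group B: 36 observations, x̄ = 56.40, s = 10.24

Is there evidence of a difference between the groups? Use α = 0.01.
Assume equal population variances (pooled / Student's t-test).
Student's two-sample t-test (equal variances):
H₀: μ₁ = μ₂
H₁: μ₁ ≠ μ₂
df = n₁ + n₂ - 2 = 51
Pooled variance s_p² = [(n₁-1)s₁² + (n₂-1)s₂²] / (n₁ + n₂ - 2) = [(16)(13.01²) + (35)(10.24²)] / 51 = 125.0623
SE = √(s_p²(1/n₁ + 1/n₂)) = √(125.0623 × (1/17 + 1/36)) = 3.2910
t = (x̄₁ - x̄₂) / SE = (58.59 - 56.40) / 3.2910 = 2.19 / 3.2910 = 0.665
p-value = 0.5088

Since p-value > α = 0.01, we fail to reject H₀.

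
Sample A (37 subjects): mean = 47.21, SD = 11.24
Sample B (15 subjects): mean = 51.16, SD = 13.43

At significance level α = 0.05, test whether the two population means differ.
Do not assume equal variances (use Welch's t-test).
Welch's two-sample t-test:
H₀: μ₁ = μ₂
H₁: μ₁ ≠ μ₂
s₁²/n₁ = 11.24²/37 = 3.4145,  s₂²/n₂ = 13.43²/15 = 12.0243
SE = √(s₁²/n₁ + s₂²/n₂) = √(3.4145 + 12.0243) = 3.9292
df (Welch-Satterthwaite) = (s₁²/n₁ + s₂²/n₂)² / [(s₁²/n₁)²/(n₁-1) + (s₂²/n₂)²/(n₂-1)] ≈ 22.38
t = (x̄₁ - x̄₂) / SE = (47.21 - 51.16) / 3.9292 = -3.95 / 3.9292 = -1.005
p-value = 0.3255

Since p-value > α = 0.05, we fail to reject H₀.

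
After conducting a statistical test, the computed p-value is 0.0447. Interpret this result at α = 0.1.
Since p = 0.0447 < α = 0.1, reject H₀.
There is sufficient evidence to reject the null hypothesis; the result is statistically significant at the 0.1 level.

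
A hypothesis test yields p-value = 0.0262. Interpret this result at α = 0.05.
Since p = 0.0262 < α = 0.05, reject H₀.
There is sufficient evidence to reject the null hypothesis; the result is statistically significant at the 0.05 level.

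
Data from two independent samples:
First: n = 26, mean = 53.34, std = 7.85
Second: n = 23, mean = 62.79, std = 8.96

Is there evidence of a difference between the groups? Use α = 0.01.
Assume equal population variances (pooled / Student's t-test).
Student's two-sample t-test (equal variances):
H₀: μ₁ = μ₂
H₁: μ₁ ≠ μ₂
df = n₁ + n₂ - 2 = 47
Pooled variance s_p² = [(n₁-1)s₁² + (n₂-1)s₂²] / (n₁ + n₂ - 2) = [(25)(7.85²) + (22)(8.96²)] / 47 = 70.3565
SE = √(s_p²(1/n₁ + 1/n₂)) = √(70.3565 × (1/26 + 1/23)) = 2.4010
t = (x̄₁ - x̄₂) / SE = (53.34 - 62.79) / 2.4010 = -9.45 / 2.4010 = -3.936
p-value = 0.0003

Since p-value < α = 0.01, we reject H₀.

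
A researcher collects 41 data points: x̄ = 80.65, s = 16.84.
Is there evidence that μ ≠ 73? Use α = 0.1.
One-sample t-test:
H₀: μ = 73
H₁: μ ≠ 73
df = n - 1 = 40
t = (x̄ - μ₀) / (s/√n) = (80.65 - 73) / (16.84/√41) = 2.909
p-value = 0.0059

Since p-value < α = 0.1, we reject H₀.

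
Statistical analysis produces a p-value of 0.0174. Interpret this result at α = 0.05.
Since p = 0.0174 < α = 0.05, reject H₀.
There is sufficient evidence to reject the null hypothesis; the result is statistically significant at the 0.05 level.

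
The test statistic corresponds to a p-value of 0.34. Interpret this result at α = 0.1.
Since p = 0.34 > α = 0.1, fail to reject H₀.
There is insufficient evidence to reject the null hypothesis; the result is not statistically significant at the 0.1 level.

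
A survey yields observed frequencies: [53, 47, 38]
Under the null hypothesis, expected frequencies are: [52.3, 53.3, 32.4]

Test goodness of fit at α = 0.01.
Chi-square goodness of fit test:
H₀: observed counts match expected distribution
H₁: observed counts differ from expected distribution
df = k - 1 = 2
χ² = Σ(O - E)²/E
   = (53 - 52.3)²/52.3 + (47 - 53.3)²/53.3 + (38 - 32.4)²/32.4
   = 0.009 + 0.745 + 0.968
   = 1.72
p-value = 0.4228

Since p-value > α = 0.01, we fail to reject H₀.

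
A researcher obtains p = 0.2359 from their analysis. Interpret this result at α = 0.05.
Since p = 0.2359 > α = 0.05, fail to reject H₀.
There is insufficient evidence to reject the null hypothesis; the result is not statistically significant at the 0.05 level.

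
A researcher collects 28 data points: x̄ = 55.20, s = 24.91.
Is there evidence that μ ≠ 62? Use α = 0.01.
One-sample t-test:
H₀: μ = 62
H₁: μ ≠ 62
df = n - 1 = 27
t = (x̄ - μ₀) / (s/√n) = (55.20 - 62) / (24.91/√28) = -1.444
p-value = 0.1601

Since p-value > α = 0.01, we fail to reject H₀.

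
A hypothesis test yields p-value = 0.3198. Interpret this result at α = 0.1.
Since p = 0.3198 > α = 0.1, fail to reject H₀.
There is insufficient evidence to reject the null hypothesis; the result is not statistically significant at the 0.1 level.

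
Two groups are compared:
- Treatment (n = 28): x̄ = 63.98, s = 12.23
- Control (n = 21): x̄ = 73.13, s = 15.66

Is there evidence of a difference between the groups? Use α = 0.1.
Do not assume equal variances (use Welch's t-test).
Welch's two-sample t-test:
H₀: μ₁ = μ₂
H₁: μ₁ ≠ μ₂
s₁²/n₁ = 12.23²/28 = 5.3419,  s₂²/n₂ = 15.66²/21 = 11.6779
SE = √(s₁²/n₁ + s₂²/n₂) = √(5.3419 + 11.6779) = 4.1255
df (Welch-Satterthwaite) = (s₁²/n₁ + s₂²/n₂)² / [(s₁²/n₁)²/(n₁-1) + (s₂²/n₂)²/(n₂-1)] ≈ 36.78
t = (x̄₁ - x̄₂) / SE = (63.98 - 73.13) / 4.1255 = -9.15 / 4.1255 = -2.218
p-value = 0.0328

Since p-value < α = 0.1, we reject H₀.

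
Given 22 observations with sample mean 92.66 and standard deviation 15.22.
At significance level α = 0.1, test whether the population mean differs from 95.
One-sample t-test:
H₀: μ = 95
H₁: μ ≠ 95
df = n - 1 = 21
t = (x̄ - μ₀) / (s/√n) = (92.66 - 95) / (15.22/√22) = -0.721
p-value = 0.4788

Since p-value > α = 0.1, we fail to reject H₀.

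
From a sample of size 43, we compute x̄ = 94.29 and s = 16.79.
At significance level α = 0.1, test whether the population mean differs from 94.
One-sample t-test:
H₀: μ = 94
H₁: μ ≠ 94
df = n - 1 = 42
t = (x̄ - μ₀) / (s/√n) = (94.29 - 94) / (16.79/√43) = 0.113
p-value = 0.9104

Since p-value > α = 0.1, we fail to reject H₀.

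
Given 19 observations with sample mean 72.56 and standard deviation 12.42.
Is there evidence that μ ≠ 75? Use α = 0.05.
One-sample t-test:
H₀: μ = 75
H₁: μ ≠ 75
df = n - 1 = 18
t = (x̄ - μ₀) / (s/√n) = (72.56 - 75) / (12.42/√19) = -0.856
p-value = 0.4031

Since p-value > α = 0.05, we fail to reject H₀.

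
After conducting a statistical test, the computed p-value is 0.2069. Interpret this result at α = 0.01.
Since p = 0.2069 > α = 0.01, fail to reject H₀.
There is insufficient evidence to reject the null hypothesis; the result is not statistically significant at the 0.01 level.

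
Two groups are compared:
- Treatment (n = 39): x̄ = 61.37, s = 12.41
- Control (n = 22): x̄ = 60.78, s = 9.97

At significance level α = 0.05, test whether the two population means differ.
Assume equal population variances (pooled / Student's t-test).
Student's two-sample t-test (equal variances):
H₀: μ₁ = μ₂
H₁: μ₁ ≠ μ₂
df = n₁ + n₂ - 2 = 59
Pooled variance s_p² = [(n₁-1)s₁² + (n₂-1)s₂²] / (n₁ + n₂ - 2) = [(38)(12.41²) + (21)(9.97²)] / 59 = 134.5716
SE = √(s_p²(1/n₁ + 1/n₂)) = √(134.5716 × (1/39 + 1/22)) = 3.0931
t = (x̄₁ - x̄₂) / SE = (61.37 - 60.78) / 3.0931 = 0.59 / 3.0931 = 0.191
p-value = 0.8494

Since p-value > α = 0.05, we fail to reject H₀.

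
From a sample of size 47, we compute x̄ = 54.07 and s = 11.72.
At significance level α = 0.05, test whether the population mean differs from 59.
One-sample t-test:
H₀: μ = 59
H₁: μ ≠ 59
df = n - 1 = 46
t = (x̄ - μ₀) / (s/√n) = (54.07 - 59) / (11.72/√47) = -2.884
p-value = 0.0060

Since p-value < α = 0.05, we reject H₀.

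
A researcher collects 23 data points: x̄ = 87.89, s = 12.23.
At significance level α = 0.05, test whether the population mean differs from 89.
One-sample t-test:
H₀: μ = 89
H₁: μ ≠ 89
df = n - 1 = 22
t = (x̄ - μ₀) / (s/√n) = (87.89 - 89) / (12.23/√23) = -0.435
p-value = 0.6676

Since p-value > α = 0.05, we fail to reject H₀.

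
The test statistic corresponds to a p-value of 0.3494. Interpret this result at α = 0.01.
Since p = 0.3494 > α = 0.01, fail to reject H₀.
There is insufficient evidence to reject the null hypothesis; the result is not statistically significant at the 0.01 level.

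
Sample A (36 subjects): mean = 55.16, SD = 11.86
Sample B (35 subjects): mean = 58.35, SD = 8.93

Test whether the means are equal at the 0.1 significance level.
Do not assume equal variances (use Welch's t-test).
Welch's two-sample t-test:
H₀: μ₁ = μ₂
H₁: μ₁ ≠ μ₂
s₁²/n₁ = 11.86²/36 = 3.9072,  s₂²/n₂ = 8.93²/35 = 2.2784
SE = √(s₁²/n₁ + s₂²/n₂) = √(3.9072 + 2.2784) = 2.4871
df (Welch-Satterthwaite) = (s₁²/n₁ + s₂²/n₂)² / [(s₁²/n₁)²/(n₁-1) + (s₂²/n₂)²/(n₂-1)] ≈ 64.98
t = (x̄₁ - x̄₂) / SE = (55.16 - 58.35) / 2.4871 = -3.19 / 2.4871 = -1.283
p-value = 0.2042

Since p-value > α = 0.1, we fail to reject H₀.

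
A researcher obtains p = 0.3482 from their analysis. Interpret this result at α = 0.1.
Since p = 0.3482 > α = 0.1, fail to reject H₀.
There is insufficient evidence to reject the null hypothesis; the result is not statistically significant at the 0.1 level.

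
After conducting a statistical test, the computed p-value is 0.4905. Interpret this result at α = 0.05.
Since p = 0.4905 > α = 0.05, fail to reject H₀.
There is insufficient evidence to reject the null hypothesis; the result is not statistically significant at the 0.05 level.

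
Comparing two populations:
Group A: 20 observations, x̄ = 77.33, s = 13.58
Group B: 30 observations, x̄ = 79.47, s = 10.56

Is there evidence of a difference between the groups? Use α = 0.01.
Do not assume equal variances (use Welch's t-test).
Welch's two-sample t-test:
H₀: μ₁ = μ₂
H₁: μ₁ ≠ μ₂
s₁²/n₁ = 13.58²/20 = 9.2208,  s₂²/n₂ = 10.56²/30 = 3.7171
SE = √(s₁²/n₁ + s₂²/n₂) = √(9.2208 + 3.7171) = 3.5969
df (Welch-Satterthwaite) = (s₁²/n₁ + s₂²/n₂)² / [(s₁²/n₁)²/(n₁-1) + (s₂²/n₂)²/(n₂-1)] ≈ 33.81
t = (x̄₁ - x̄₂) / SE = (77.33 - 79.47) / 3.5969 = -2.14 / 3.5969 = -0.595
p-value = 0.5558

Since p-value > α = 0.01, we fail to reject H₀.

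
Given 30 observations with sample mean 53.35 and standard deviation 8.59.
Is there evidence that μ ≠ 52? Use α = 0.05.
One-sample t-test:
H₀: μ = 52
H₁: μ ≠ 52
df = n - 1 = 29
t = (x̄ - μ₀) / (s/√n) = (53.35 - 52) / (8.59/√30) = 0.861
p-value = 0.3964

Since p-value > α = 0.05, we fail to reject H₀.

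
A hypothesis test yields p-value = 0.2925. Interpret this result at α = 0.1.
Since p = 0.2925 > α = 0.1, fail to reject H₀.
There is insufficient evidence to reject the null hypothesis; the result is not statistically significant at the 0.1 level.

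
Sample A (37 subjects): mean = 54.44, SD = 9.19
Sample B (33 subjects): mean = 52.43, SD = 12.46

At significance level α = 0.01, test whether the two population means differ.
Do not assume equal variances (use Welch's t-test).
Welch's two-sample t-test:
H₀: μ₁ = μ₂
H₁: μ₁ ≠ μ₂
s₁²/n₁ = 9.19²/37 = 2.2826,  s₂²/n₂ = 12.46²/33 = 4.7046
SE = √(s₁²/n₁ + s₂²/n₂) = √(2.2826 + 4.7046) = 2.6433
df (Welch-Satterthwaite) = (s₁²/n₁ + s₂²/n₂)² / [(s₁²/n₁)²/(n₁-1) + (s₂²/n₂)²/(n₂-1)] ≈ 58.37
t = (x̄₁ - x̄₂) / SE = (54.44 - 52.43) / 2.6433 = 2.01 / 2.6433 = 0.760
p-value = 0.4501

Since p-value > α = 0.01, we fail to reject H₀.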